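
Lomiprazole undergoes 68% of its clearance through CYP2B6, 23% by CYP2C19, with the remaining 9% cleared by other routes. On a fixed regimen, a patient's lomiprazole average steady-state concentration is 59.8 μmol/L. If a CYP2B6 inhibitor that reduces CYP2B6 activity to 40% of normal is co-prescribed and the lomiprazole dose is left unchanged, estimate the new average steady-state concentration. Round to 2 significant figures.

1.0 × 10² μmol/L

The CYP2B6 pathway (68% of clearance) drops to 0.4× activity: 0.68 × 0.4 = 0.272.
CYP2C19 (23%) and the residual 9% are unaffected.
CL_new/CL_old = 0.272 + 0.23 + 0.09 = 0.592.
Average steady-state concentration ∝ 1/CL, so new value = 59.8 / 0.592 = 1.0 × 10² μmol/L.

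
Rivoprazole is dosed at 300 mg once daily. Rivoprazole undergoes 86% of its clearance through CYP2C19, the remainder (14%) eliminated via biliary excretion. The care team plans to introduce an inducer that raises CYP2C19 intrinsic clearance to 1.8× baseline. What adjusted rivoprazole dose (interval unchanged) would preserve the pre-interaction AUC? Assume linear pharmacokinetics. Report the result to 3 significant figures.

506 mg

The CYP2C19 pathway (86% of clearance) is boosted to 1.8× activity: 0.86 × 1.8 = 1.548.
The remaining 14% of clearance is unaffected.
CL_new/CL_old = 1.548 + 0.14 = 1.688.
Exposure is unchanged when dose changes in proportion to clearance. New dose = 300 mg × 1.688 = 506 mg.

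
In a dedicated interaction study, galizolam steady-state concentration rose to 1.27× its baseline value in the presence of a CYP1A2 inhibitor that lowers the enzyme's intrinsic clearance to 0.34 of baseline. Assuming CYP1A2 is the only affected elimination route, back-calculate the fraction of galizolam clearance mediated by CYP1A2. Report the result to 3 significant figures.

Call the CYP1A2 fraction fm. After the interaction, CL_new/CL_old = fm × 0.34 + (1 − fm).
Steady-state concentration ratio = 1 / (new CL fraction), so new CL fraction = 1 / 1.27 = 0.7874.
fm × 0.34 + 1 − fm = 0.7874  ⇒  fm × (0.34 − 1) = −0.2126  ⇒  fm = 0.322.

0.322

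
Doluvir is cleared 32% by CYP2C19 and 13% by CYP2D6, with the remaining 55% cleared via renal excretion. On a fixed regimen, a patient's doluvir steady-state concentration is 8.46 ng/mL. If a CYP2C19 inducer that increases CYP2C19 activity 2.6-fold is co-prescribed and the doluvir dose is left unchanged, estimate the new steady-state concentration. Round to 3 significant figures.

The CYP2C19 pathway (32% of clearance) is boosted to 2.6× activity: 0.32 × 2.6 = 0.832.
CYP2D6 (13%) and the residual 55% are unaffected.
Relative clearance = 0.832 + 0.13 + 0.55 = 1.512.
Steady-state concentration ∝ 1/CL, so new value = 8.46 / 1.512 = 5.60 ng/mL.

5.60 ng/mL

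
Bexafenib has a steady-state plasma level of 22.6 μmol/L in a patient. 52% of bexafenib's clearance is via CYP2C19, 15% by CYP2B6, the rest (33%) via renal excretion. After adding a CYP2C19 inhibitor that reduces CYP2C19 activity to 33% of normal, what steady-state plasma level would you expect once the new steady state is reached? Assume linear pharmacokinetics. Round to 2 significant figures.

CYP2C19: 0.52 × 0.33 = 0.1716
CYP2B6: 0.15 (unchanged)
Other: 0.33 (unchanged)
Relative clearance = 0.1716 + 0.15 + 0.33 = 0.6516.
With dosing unchanged, steady-state plasma level scales as 1/CL: 22.6 / 0.6516 = 35 μmol/L.

35 μmol/L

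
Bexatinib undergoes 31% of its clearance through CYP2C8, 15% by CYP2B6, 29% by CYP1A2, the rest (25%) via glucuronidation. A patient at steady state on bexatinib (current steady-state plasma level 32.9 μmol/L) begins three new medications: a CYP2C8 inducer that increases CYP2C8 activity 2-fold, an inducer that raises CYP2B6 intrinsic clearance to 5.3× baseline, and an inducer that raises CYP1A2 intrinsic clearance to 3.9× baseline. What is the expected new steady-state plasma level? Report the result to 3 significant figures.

11.8 μmol/L

The CYP2C8 pathway (31% of clearance) rises to 2× activity: 0.31 × 2 = 0.62.
The CYP2B6 pathway (15% of clearance) rises to 5.3× activity: 0.15 × 5.3 = 0.795.
The CYP1A2 pathway (29% of clearance) is boosted to 3.9× activity: 0.29 × 3.9 = 1.131.
Non-CYP routes (25%) are unchanged.
CL_new/CL_old = 0.62 + 0.795 + 1.131 + 0.25 = 2.796.
Dividing the baseline by the relative clearance: 32.9 / 2.796 = 11.8 μmol/L.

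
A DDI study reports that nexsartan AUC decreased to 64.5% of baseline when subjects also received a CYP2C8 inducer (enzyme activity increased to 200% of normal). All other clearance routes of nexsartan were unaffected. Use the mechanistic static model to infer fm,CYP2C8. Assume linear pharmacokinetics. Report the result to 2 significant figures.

Write x for the fraction cleared via CYP2C8. The observed AUC change means clearance rose to 1/0.645 = 1.55 of baseline.
Only the CYP2C8 route changed, so 1.55 = x·2 + (1 − x), giving x = 0.55.

0.55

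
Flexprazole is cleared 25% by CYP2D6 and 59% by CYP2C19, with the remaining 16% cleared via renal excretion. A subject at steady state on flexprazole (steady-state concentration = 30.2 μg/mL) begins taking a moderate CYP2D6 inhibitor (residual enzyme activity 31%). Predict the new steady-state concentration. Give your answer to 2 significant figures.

36 μg/mL

The CYP2D6 pathway (25% of clearance) falls to 0.31× activity: 0.25 × 0.31 = 0.0775.
CYP2C19 (59%) and the residual 16% are unaffected.
CL_new/CL_old = 0.0775 + 0.59 + 0.16 = 0.8275.
With dosing unchanged, steady-state concentration scales as 1/CL: 30.2 / 0.8275 = 36 μg/mL.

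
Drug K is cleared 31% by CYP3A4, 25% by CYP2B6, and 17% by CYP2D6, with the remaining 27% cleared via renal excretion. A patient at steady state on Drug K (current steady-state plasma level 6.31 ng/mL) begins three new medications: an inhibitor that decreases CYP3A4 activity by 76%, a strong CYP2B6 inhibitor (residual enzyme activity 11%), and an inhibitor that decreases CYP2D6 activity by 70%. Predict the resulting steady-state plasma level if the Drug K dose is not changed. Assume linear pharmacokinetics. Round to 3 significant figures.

14.9 ng/mL

CYP3A4: 0.31 × 0.24 = 0.0744
CYP2B6: 0.25 × 0.11 = 0.0275
CYP2D6: 0.17 × 0.3 = 0.051
Other: 0.27 (unchanged)
New clearance relative to baseline: 0.0744 + 0.0275 + 0.051 + 0.27 = 0.4229.
Steady-state plasma level ∝ 1/CL: new value = 6.31 / 0.4229 = 14.9 ng/mL.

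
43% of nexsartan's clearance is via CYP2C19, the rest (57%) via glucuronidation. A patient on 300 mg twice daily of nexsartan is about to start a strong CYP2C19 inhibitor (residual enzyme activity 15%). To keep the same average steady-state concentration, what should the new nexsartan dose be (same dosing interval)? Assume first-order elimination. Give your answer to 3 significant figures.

190 mg

The CYP2C19 pathway (43% of clearance) drops to 0.15× activity: 0.43 × 0.15 = 0.0645.
The remaining 57% of clearance is unaffected.
CL_new/CL_old = 0.0645 + 0.57 = 0.6345.
Exposure is unchanged when dose changes in proportion to clearance. New dose = 300 mg × 0.6345 = 190 mg.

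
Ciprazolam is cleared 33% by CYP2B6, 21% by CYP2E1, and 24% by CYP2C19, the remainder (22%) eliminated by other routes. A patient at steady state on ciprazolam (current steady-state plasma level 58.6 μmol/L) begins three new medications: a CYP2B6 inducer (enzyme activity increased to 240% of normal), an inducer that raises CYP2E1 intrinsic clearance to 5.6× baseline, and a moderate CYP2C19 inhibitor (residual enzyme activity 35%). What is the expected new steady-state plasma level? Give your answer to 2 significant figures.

26 μmol/L

The CYP2B6 pathway (33% of clearance) rises to 2.4× activity: 0.33 × 2.4 = 0.792.
The CYP2E1 pathway (21% of clearance) increases to 5.6× activity: 0.21 × 5.6 = 1.176.
The CYP2C19 pathway (24% of clearance) is reduced to 0.35× activity: 0.24 × 0.35 = 0.084.
The remaining 22% of clearance is unaffected.
CL_new/CL_old = 0.792 + 1.176 + 0.084 + 0.22 = 2.272.
Dividing the baseline by the relative clearance: 58.6 / 2.272 = 26 μmol/L.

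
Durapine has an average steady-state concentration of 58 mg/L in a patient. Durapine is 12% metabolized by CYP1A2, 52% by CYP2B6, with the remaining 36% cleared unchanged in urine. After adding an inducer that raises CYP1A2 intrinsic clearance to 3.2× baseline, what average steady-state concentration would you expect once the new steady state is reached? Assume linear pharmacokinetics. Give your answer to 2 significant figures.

46 mg/L

CYP1A2: 0.12 × 3.2 = 0.384
CYP2B6: 0.52 (unchanged)
Other: 0.36 (unchanged)
Relative clearance = 0.384 + 0.52 + 0.36 = 1.264.
With dosing unchanged, average steady-state concentration scales as 1/CL: 58 / 1.264 = 46 mg/L.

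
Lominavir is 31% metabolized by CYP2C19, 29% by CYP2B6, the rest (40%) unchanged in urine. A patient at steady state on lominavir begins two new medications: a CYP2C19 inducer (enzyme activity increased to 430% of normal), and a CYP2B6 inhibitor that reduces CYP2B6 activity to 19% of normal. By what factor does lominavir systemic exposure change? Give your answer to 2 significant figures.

CYP2C19: 0.31 × 4.3 = 1.333
CYP2B6: 0.29 × 0.19 = 0.0551
Other: 0.4 (unchanged)
CL_new/CL_old = 1.333 + 0.0551 + 0.4 = 1.7881.
Net systemic exposure ratio = 1 / 1.7881 = 0.56.

0.56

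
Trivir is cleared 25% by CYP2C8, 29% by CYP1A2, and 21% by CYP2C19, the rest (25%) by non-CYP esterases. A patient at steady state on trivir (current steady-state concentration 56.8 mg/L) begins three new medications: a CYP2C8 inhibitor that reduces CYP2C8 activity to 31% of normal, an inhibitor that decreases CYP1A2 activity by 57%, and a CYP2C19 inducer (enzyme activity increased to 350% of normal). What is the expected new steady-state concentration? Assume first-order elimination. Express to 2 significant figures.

48 mg/L

The CYP2C8 pathway (25% of clearance) falls to 0.31× activity: 0.25 × 0.31 = 0.0775.
The CYP1A2 pathway (29% of clearance) falls to 0.43× activity: 0.29 × 0.43 = 0.1247.
The CYP2C19 pathway (21% of clearance) rises to 3.5× activity: 0.21 × 3.5 = 0.735.
The remaining 25% of clearance is unaffected.
CL_new/CL_old = 0.0775 + 0.1247 + 0.735 + 0.25 = 1.1872.
Steady-state concentration ∝ 1/CL: new value = 56.8 / 1.1872 = 48 mg/L.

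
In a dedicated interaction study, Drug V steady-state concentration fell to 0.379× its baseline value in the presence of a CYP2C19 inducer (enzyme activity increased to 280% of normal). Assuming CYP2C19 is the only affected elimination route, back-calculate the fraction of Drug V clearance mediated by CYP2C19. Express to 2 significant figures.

Let fm be the CYP2C19 fraction. New clearance relative to baseline = fm × 2.8 + (1 − fm).
Steady-state concentration ratio = 1 / (new CL fraction), so new CL fraction = 1 / 0.379 = 2.639.
fm × 2.8 + 1 − fm = 2.639  ⇒  fm × (2.8 − 1) = 1.639  ⇒  fm = 0.91.

0.91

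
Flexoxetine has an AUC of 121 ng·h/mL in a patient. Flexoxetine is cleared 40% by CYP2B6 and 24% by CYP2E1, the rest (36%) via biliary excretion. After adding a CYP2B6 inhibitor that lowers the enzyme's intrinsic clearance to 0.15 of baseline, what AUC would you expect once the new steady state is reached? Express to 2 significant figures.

1.8 × 10² ng·h/mL

The CYP2B6 pathway (40% of clearance) drops to 0.15× activity: 0.4 × 0.15 = 0.06.
CYP2E1 (24%) and the residual 36% are unaffected.
Relative clearance = 0.06 + 0.24 + 0.36 = 0.66.
With dosing unchanged, AUC scales as 1/CL: 121 / 0.66 = 1.8 × 10² ng·h/mL.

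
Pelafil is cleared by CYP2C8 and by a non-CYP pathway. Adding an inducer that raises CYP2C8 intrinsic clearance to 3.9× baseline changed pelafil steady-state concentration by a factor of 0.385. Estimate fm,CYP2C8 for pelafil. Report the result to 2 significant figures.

CL'/CL = 1 / 0.385 = 2.597
3.9·fm + (1 − fm) = 2.597
fm = (2.597 − 1) / (3.9 − 1) = 0.55

0.55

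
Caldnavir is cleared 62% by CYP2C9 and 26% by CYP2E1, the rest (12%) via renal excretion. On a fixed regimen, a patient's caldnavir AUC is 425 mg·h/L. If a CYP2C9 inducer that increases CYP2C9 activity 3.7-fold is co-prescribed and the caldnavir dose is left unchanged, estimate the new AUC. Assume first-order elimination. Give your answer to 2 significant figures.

1.6 × 10² mg·h/L

The CYP2C9 pathway (62% of clearance) rises to 3.7× activity: 0.62 × 3.7 = 2.294.
CYP2E1 (26%) and the residual 12% are unaffected.
CL_new/CL_old = 2.294 + 0.26 + 0.12 = 2.674.
New AUC = baseline ÷ relative clearance = 425 / 2.674 = 1.6 × 10² mg·h/L.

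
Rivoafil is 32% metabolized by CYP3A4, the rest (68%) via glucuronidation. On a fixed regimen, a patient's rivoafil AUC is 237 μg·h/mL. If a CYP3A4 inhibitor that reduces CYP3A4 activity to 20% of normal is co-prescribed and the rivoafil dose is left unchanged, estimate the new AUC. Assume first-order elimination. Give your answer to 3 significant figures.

The CYP3A4 pathway (32% of clearance) is reduced to 0.2× activity: 0.32 × 0.2 = 0.064.
The remaining 68% of clearance is unaffected.
New clearance relative to baseline: 0.064 + 0.68 = 0.744.
New AUC = baseline ÷ relative clearance = 237 / 0.744 = 319 μg·h/mL.

319 μg·h/mL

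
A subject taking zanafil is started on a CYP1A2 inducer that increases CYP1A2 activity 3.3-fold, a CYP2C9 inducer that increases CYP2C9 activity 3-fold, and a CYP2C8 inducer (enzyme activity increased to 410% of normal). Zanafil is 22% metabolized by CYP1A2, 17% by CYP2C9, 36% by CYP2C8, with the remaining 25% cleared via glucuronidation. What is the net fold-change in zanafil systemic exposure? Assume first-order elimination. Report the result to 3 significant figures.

0.338

The CYP1A2 pathway (22% of clearance) is boosted to 3.3× activity: 0.22 × 3.3 = 0.726.
The CYP2C9 pathway (17% of clearance) increases to 3× activity: 0.17 × 3 = 0.51.
The CYP2C8 pathway (36% of clearance) rises to 4.1× activity: 0.36 × 4.1 = 1.476.
The remaining 25% of clearance is unaffected.
CL_new/CL_old = 0.726 + 0.51 + 1.476 + 0.25 = 2.962.
Systemic exposure ∝ 1/CL: fold-change = 1 / 2.962 = 0.338.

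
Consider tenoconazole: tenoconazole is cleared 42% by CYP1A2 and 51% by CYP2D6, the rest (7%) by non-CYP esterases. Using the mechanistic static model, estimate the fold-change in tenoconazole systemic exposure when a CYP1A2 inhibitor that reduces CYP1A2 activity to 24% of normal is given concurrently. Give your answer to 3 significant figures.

1.47

The CYP1A2 pathway (42% of clearance) is reduced to 0.24× activity: 0.42 × 0.24 = 0.1008.
CYP2D6 (51%) and the residual 7% are unaffected.
Relative clearance = 0.1008 + 0.51 + 0.07 = 0.6808.
Since systemic exposure ∝ 1/CL, the ratio is 1 / 0.6808 = 1.47.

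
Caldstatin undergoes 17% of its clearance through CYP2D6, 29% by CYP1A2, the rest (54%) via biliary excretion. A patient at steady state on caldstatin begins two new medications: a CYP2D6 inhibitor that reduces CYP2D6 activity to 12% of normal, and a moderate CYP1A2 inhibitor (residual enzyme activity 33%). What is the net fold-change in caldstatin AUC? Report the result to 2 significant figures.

The CYP2D6 pathway (17% of clearance) falls to 0.12× activity: 0.17 × 0.12 = 0.0204.
The CYP1A2 pathway (29% of clearance) falls to 0.33× activity: 0.29 × 0.33 = 0.0957.
Non-CYP routes (54%) are unchanged.
Relative clearance = 0.0204 + 0.0957 + 0.54 = 0.6561.
AUC ∝ 1/CL: fold-change = 1 / 0.6561 = 1.5.

1.5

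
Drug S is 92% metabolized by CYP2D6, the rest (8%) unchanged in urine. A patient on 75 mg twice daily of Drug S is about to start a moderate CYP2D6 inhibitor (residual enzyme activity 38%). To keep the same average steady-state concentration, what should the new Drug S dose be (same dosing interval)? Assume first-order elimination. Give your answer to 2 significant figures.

32 mg

The CYP2D6 pathway (92% of clearance) is reduced to 0.38× activity: 0.92 × 0.38 = 0.3496.
The remaining 8% of clearance is unaffected.
New clearance relative to baseline: 0.3496 + 0.08 = 0.4296.
To maintain the same steady-state level, dose must scale with clearance: new dose = 75 × 0.4296 = 32 mg.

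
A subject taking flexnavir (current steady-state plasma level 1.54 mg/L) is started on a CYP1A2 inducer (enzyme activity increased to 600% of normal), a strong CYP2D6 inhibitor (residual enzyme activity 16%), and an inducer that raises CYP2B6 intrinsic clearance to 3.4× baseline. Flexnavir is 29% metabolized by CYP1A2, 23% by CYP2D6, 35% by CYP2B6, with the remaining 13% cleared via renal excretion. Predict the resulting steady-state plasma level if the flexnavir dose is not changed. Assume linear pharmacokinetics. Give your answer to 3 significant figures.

0.497 mg/L

The CYP1A2 pathway (29% of clearance) is boosted to 6× activity: 0.29 × 6 = 1.74.
The CYP2D6 pathway (23% of clearance) is reduced to 0.16× activity: 0.23 × 0.16 = 0.0368.
The CYP2B6 pathway (35% of clearance) increases to 3.4× activity: 0.35 × 3.4 = 1.19.
Non-CYP routes (13%) are unchanged.
New clearance relative to baseline: 1.74 + 0.0368 + 1.19 + 0.13 = 3.0968.
Dividing the baseline by the relative clearance: 1.54 / 3.0968 = 0.497 mg/L.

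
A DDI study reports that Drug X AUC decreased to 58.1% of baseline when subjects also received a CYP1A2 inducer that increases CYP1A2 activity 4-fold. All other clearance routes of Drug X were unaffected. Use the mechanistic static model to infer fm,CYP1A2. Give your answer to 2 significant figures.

Call the CYP1A2 fraction fm. After the interaction, CL_new/CL_old = fm × 4 + (1 − fm).
AUC ratio = 1 / (new CL fraction), so new CL fraction = 1 / 0.581 = 1.721.
fm × 4 + 1 − fm = 1.721  ⇒  fm × (4 − 1) = 0.7212  ⇒  fm = 0.24.

0.24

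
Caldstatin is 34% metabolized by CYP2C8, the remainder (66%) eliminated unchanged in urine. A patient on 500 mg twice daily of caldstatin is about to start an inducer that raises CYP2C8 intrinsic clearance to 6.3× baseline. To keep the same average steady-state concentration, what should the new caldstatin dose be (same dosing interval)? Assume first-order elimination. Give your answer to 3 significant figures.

The CYP2C8 pathway (34% of clearance) increases to 6.3× activity: 0.34 × 6.3 = 2.142.
The remaining 66% of clearance is unaffected.
New clearance relative to baseline: 2.142 + 0.66 = 2.802.
Css,avg = (dose rate)/CL, so holding Css fixed requires dose ∝ CL: 500 × 2.802 = 1.40 × 10³ mg.

1.40 × 10³ mg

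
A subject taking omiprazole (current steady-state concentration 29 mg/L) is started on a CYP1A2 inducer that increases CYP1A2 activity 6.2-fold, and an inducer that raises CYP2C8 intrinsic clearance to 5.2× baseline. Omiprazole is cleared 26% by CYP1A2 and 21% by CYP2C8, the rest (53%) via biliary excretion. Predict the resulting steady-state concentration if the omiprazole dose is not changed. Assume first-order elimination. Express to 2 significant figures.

9.0 mg/L

The CYP1A2 pathway (26% of clearance) increases to 6.2× activity: 0.26 × 6.2 = 1.612.
The CYP2C8 pathway (21% of clearance) is boosted to 5.2× activity: 0.21 × 5.2 = 1.092.
Non-CYP routes (53%) are unchanged.
CL_new/CL_old = 1.612 + 1.092 + 0.53 = 3.234.
Dividing the baseline by the relative clearance: 29 / 3.234 = 9.0 mg/L.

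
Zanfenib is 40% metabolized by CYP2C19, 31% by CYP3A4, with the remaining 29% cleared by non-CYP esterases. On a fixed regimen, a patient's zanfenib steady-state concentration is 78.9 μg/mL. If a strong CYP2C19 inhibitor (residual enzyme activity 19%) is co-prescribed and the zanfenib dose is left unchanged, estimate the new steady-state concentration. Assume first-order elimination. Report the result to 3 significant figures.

117 μg/mL

CYP2C19: 0.4 × 0.19 = 0.076
CYP3A4: 0.31 (unchanged)
Other: 0.29 (unchanged)
CL_new/CL_old = 0.076 + 0.31 + 0.29 = 0.676.
With dosing unchanged, steady-state concentration scales as 1/CL: 78.9 / 0.676 = 117 μg/mL.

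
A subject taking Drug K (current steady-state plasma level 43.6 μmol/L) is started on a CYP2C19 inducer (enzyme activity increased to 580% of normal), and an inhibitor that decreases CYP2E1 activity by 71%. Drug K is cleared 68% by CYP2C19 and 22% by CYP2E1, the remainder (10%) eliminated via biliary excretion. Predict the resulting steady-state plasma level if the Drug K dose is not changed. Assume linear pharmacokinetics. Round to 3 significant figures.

10.6 μmol/L

CYP2C19: 0.68 × 5.8 = 3.944
CYP2E1: 0.22 × 0.29 = 0.0638
Other: 0.1 (unchanged)
CL_new/CL_old = 3.944 + 0.0638 + 0.1 = 4.1078.
Dividing the baseline by the relative clearance: 43.6 / 4.1078 = 10.6 μmol/L.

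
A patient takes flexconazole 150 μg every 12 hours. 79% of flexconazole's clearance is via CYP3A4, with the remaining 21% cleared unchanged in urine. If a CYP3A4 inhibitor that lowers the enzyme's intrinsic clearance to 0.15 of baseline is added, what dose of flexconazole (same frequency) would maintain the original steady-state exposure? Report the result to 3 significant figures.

49.3 μg

The CYP3A4 pathway (79% of clearance) drops to 0.15× activity: 0.79 × 0.15 = 0.1185.
Non-CYP routes (21%) are unchanged.
CL_new/CL_old = 0.1185 + 0.21 = 0.3285.
Css,avg = (dose rate)/CL, so holding Css fixed requires dose ∝ CL: 150 × 0.3285 = 49.3 μg.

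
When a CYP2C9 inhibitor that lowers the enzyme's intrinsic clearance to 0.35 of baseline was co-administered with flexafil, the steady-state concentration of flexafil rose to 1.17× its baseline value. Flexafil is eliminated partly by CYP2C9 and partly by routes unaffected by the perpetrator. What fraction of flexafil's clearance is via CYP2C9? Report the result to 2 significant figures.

CL'/CL = 1 / 1.17 = 0.8547
0.35·fm + (1 − fm) = 0.8547
fm = (0.8547 − 1) / (0.35 − 1) = 0.22

0.22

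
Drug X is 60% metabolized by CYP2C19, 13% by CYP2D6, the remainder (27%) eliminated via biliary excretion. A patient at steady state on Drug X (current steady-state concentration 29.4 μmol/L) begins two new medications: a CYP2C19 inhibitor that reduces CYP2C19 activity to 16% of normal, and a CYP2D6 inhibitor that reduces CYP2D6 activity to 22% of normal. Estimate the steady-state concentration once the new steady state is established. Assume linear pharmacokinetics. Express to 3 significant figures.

74.5 μmol/L

CYP2C19: 0.6 × 0.16 = 0.096
CYP2D6: 0.13 × 0.22 = 0.0286
Other: 0.27 (unchanged)
CL_new/CL_old = 0.096 + 0.0286 + 0.27 = 0.3946.
Steady-state concentration ∝ 1/CL: new value = 29.4 / 0.3946 = 74.5 μmol/L.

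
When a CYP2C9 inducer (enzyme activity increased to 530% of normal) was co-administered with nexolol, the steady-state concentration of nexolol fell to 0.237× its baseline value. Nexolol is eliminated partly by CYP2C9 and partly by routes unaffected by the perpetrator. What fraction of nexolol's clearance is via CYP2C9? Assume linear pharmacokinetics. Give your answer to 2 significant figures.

CL'/CL = 1 / 0.237 = 4.219
5.3·fm + (1 − fm) = 4.219
fm = (4.219 − 1) / (5.3 − 1) = 0.75

0.75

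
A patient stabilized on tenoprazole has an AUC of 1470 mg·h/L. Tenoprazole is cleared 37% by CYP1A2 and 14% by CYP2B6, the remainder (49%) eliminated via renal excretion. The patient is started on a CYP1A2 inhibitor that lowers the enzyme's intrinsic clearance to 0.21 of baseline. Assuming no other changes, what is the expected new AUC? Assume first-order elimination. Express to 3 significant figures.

CYP1A2: 0.37 × 0.21 = 0.0777
CYP2B6: 0.14 (unchanged)
Other: 0.49 (unchanged)
CL_new/CL_old = 0.0777 + 0.14 + 0.49 = 0.7077.
AUC ∝ 1/CL, so new value = 1470 / 0.7077 = 2.08 × 10³ mg·h/L.

2.08 × 10³ mg·h/L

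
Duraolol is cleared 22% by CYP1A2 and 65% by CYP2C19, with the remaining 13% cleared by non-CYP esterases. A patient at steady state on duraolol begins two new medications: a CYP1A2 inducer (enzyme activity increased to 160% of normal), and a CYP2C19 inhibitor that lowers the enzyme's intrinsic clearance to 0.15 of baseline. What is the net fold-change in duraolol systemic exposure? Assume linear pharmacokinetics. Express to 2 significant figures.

The CYP1A2 pathway (22% of clearance) increases to 1.6× activity: 0.22 × 1.6 = 0.352.
The CYP2C19 pathway (65% of clearance) drops to 0.15× activity: 0.65 × 0.15 = 0.0975.
The remaining 13% of clearance is unaffected.
Relative clearance = 0.352 + 0.0975 + 0.13 = 0.5795.
Because systemic exposure varies inversely with clearance, the combined effect is 1 / 0.5795 = 1.7.

1.7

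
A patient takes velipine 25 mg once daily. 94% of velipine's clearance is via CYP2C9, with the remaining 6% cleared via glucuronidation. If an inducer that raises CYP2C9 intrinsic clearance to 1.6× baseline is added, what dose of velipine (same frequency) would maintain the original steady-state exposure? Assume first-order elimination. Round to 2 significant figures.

39 mg

The CYP2C9 pathway (94% of clearance) is boosted to 1.6× activity: 0.94 × 1.6 = 1.504.
The remaining 6% of clearance is unaffected.
Relative clearance = 1.504 + 0.06 = 1.564.
Exposure is unchanged when dose changes in proportion to clearance. New dose = 25 mg × 1.564 = 39 mg.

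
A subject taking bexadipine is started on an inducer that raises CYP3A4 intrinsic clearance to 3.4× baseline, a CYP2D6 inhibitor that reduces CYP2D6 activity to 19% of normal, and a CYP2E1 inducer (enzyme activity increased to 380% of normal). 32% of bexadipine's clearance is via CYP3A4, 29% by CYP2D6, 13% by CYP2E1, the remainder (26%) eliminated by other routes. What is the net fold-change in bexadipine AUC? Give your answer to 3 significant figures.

The CYP3A4 pathway (32% of clearance) is boosted to 3.4× activity: 0.32 × 3.4 = 1.088.
The CYP2D6 pathway (29% of clearance) falls to 0.19× activity: 0.29 × 0.19 = 0.0551.
The CYP2E1 pathway (13% of clearance) increases to 3.8× activity: 0.13 × 3.8 = 0.494.
The remaining 26% of clearance is unaffected.
Relative clearance = 1.088 + 0.0551 + 0.494 + 0.26 = 1.8971.
AUC ∝ 1/CL: fold-change = 1 / 1.8971 = 0.527.

0.527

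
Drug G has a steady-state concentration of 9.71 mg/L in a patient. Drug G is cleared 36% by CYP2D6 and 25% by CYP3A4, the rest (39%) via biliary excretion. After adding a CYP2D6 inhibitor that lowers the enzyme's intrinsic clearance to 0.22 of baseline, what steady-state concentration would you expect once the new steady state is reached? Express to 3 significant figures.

CYP2D6: 0.36 × 0.22 = 0.0792
CYP3A4: 0.25 (unchanged)
Other: 0.39 (unchanged)
New clearance relative to baseline: 0.0792 + 0.25 + 0.39 = 0.7192.
Steady-state concentration ∝ 1/CL, so new value = 9.71 / 0.7192 = 13.5 mg/L.

13.5 mg/L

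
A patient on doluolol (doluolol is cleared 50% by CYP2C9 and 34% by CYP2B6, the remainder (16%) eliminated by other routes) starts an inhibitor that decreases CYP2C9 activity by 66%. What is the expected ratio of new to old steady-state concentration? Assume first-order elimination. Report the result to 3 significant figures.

The CYP2C9 pathway (50% of clearance) falls to 0.34× activity: 0.5 × 0.34 = 0.17.
CYP2B6 (34%) and the residual 16% are unaffected.
CL_new/CL_old = 0.17 + 0.34 + 0.16 = 0.67.
Steady-state concentration is inversely proportional to clearance, so the fold-change is 1 / 0.67 = 1.49.

1.49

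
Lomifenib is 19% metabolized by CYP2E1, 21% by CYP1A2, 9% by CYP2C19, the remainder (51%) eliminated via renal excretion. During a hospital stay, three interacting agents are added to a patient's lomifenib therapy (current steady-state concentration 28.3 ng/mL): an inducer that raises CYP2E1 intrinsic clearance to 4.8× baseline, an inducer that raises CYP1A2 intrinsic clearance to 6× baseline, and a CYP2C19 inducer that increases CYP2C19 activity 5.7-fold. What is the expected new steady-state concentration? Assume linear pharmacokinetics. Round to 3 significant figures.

8.86 ng/mL

The CYP2E1 pathway (19% of clearance) increases to 4.8× activity: 0.19 × 4.8 = 0.912.
The CYP1A2 pathway (21% of clearance) is boosted to 6× activity: 0.21 × 6 = 1.26.
The CYP2C19 pathway (9% of clearance) increases to 5.7× activity: 0.09 × 5.7 = 0.513.
Non-CYP routes (51%) are unchanged.
Relative clearance = 0.912 + 1.26 + 0.513 + 0.51 = 3.195.
Steady-state concentration ∝ 1/CL: new value = 28.3 / 3.195 = 8.86 ng/mL.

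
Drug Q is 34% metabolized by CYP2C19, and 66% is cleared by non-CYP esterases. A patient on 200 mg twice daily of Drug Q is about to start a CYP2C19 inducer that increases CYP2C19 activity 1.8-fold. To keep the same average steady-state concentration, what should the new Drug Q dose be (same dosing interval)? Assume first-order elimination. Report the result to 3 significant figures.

CYP2C19: 0.34 × 1.8 = 0.612
Other: 0.66 (unchanged)
New clearance relative to baseline: 0.612 + 0.66 = 1.272.
Css,avg = (dose rate)/CL, so holding Css fixed requires dose ∝ CL: 200 × 1.272 = 254 mg.

254 mg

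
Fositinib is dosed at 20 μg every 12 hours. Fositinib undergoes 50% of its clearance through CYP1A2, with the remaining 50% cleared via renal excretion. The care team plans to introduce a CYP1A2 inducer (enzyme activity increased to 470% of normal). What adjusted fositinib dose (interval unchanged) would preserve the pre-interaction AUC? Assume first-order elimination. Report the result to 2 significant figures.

57 μg

CYP1A2: 0.5 × 4.7 = 2.35
Other: 0.5 (unchanged)
Relative clearance = 2.35 + 0.5 = 2.85.
Css,avg = (dose rate)/CL, so holding Css fixed requires dose ∝ CL: 20 × 2.85 = 57 μg.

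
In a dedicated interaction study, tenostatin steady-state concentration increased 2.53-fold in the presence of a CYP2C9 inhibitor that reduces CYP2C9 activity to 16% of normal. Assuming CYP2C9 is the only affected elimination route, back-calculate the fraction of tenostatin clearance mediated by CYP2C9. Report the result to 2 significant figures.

0.72

Let fm be the CYP2C9 fraction. New clearance relative to baseline = fm × 0.16 + (1 − fm).
Steady-state concentration ratio = 1 / (new CL fraction), so new CL fraction = 1 / 2.53 = 0.3953.
fm × 0.16 + 1 − fm = 0.3953  ⇒  fm × (0.16 − 1) = −0.6047  ⇒  fm = 0.72.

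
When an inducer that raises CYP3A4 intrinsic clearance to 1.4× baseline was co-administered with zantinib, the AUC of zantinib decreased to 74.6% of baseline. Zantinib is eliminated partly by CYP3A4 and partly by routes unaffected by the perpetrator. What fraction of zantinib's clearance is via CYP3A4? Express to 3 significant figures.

CL'/CL = 1 / 0.746 = 1.34
1.4·fm + (1 − fm) = 1.34
fm = (1.34 − 1) / (1.4 − 1) = 0.851

0.851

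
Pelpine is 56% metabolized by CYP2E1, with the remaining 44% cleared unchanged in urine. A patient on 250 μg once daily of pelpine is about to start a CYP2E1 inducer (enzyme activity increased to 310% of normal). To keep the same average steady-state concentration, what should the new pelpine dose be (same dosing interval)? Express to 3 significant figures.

CYP2E1: 0.56 × 3.1 = 1.736
Other: 0.44 (unchanged)
CL_new/CL_old = 1.736 + 0.44 = 2.176.
Css,avg = (dose rate)/CL, so holding Css fixed requires dose ∝ CL: 250 × 2.176 = 544 μg.

544 μg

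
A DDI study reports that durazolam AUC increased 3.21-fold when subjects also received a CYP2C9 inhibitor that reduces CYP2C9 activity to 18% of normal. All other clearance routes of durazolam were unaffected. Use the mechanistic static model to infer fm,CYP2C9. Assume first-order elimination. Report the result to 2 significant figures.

0.84

CL'/CL = 1 / 3.21 = 0.3115
0.18·fm + (1 − fm) = 0.3115
fm = (0.3115 − 1) / (0.18 − 1) = 0.84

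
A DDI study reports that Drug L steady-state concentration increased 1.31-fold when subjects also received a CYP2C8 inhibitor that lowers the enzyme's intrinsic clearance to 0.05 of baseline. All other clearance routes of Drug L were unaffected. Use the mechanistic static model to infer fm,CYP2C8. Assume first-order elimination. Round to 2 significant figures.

Let x = fm,CYP2C8. Because steady-state concentration ∝ 1/CL, relative clearance fell to 1/1.31 = 0.7634.
Only the CYP2C8 route changed, so 0.7634 = x·0.05 + (1 − x), giving x = 0.25.

0.25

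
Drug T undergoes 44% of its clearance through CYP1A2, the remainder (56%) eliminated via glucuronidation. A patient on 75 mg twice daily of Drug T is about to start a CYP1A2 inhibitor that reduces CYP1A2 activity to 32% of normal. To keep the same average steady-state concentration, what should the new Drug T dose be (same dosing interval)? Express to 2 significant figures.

CYP1A2: 0.44 × 0.32 = 0.1408
Other: 0.56 (unchanged)
Relative clearance = 0.1408 + 0.56 = 0.7008.
Exposure is unchanged when dose changes in proportion to clearance. New dose = 75 mg × 0.7008 = 53 mg.

53 mg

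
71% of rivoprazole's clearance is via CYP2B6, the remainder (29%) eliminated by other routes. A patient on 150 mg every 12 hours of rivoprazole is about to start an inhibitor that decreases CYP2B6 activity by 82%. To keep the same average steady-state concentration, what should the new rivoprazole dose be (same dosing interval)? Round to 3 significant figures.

62.7 mg

CYP2B6: 0.71 × 0.18 = 0.1278
Other: 0.29 (unchanged)
Relative clearance = 0.1278 + 0.29 = 0.4178.
Exposure is unchanged when dose changes in proportion to clearance. New dose = 150 mg × 0.4178 = 62.7 mg.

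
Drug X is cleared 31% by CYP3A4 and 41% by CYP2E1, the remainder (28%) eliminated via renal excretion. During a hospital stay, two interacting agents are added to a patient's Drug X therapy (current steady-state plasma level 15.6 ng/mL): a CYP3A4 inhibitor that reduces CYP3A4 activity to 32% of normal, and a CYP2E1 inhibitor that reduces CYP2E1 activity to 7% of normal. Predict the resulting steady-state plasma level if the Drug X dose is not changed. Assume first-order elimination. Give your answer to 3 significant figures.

CYP3A4: 0.31 × 0.32 = 0.0992
CYP2E1: 0.41 × 0.07 = 0.0287
Other: 0.28 (unchanged)
New clearance relative to baseline: 0.0992 + 0.0287 + 0.28 = 0.4079.
New steady-state plasma level = 15.6 / 0.4079 = 38.2 ng/mL (concentration scales inversely with clearance).

38.2 ng/mL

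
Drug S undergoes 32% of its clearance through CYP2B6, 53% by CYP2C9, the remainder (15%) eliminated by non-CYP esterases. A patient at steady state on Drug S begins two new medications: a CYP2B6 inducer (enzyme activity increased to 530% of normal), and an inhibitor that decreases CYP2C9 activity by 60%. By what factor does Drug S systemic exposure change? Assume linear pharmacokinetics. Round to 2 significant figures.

The CYP2B6 pathway (32% of clearance) rises to 5.3× activity: 0.32 × 5.3 = 1.696.
The CYP2C9 pathway (53% of clearance) is reduced to 0.4× activity: 0.53 × 0.4 = 0.212.
The remaining 15% of clearance is unaffected.
New clearance relative to baseline: 1.696 + 0.212 + 0.15 = 2.058.
Systemic exposure ∝ 1/CL: fold-change = 1 / 2.058 = 0.49.

0.49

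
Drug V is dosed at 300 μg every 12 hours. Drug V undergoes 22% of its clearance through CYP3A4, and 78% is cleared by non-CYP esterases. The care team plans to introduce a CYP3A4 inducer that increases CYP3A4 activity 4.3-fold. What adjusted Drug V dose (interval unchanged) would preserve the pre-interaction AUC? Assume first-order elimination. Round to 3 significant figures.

518 μg

CYP3A4: 0.22 × 4.3 = 0.946
Other: 0.78 (unchanged)
CL_new/CL_old = 0.946 + 0.78 = 1.726.
Exposure is unchanged when dose changes in proportion to clearance. New dose = 300 μg × 1.726 = 518 μg.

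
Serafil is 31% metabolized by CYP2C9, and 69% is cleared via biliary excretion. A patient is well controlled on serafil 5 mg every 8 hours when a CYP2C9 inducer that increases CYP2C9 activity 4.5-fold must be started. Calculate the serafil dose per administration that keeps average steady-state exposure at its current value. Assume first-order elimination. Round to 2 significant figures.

The CYP2C9 pathway (31% of clearance) rises to 4.5× activity: 0.31 × 4.5 = 1.395.
Non-CYP routes (69%) are unchanged.
New clearance relative to baseline: 1.395 + 0.69 = 2.085.
Css,avg = (dose rate)/CL, so holding Css fixed requires dose ∝ CL: 5 × 2.085 = 10 mg.

10 mg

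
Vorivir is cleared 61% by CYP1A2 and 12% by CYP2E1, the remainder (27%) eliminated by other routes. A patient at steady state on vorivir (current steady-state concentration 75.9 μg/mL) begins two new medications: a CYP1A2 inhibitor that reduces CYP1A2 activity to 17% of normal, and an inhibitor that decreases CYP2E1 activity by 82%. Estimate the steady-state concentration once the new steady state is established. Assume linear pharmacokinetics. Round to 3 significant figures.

192 μg/mL

CYP1A2: 0.61 × 0.17 = 0.1037
CYP2E1: 0.12 × 0.18 = 0.0216
Other: 0.27 (unchanged)
Relative clearance = 0.1037 + 0.0216 + 0.27 = 0.3953.
New steady-state concentration = 75.9 / 0.3953 = 192 μg/mL (concentration scales inversely with clearance).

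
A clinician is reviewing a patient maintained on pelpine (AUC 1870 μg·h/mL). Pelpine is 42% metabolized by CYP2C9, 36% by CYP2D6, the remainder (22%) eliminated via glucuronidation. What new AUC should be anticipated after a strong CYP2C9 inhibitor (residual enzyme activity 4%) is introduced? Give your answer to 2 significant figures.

3.1 × 10³ μg·h/mL

CYP2C9: 0.42 × 0.04 = 0.0168
CYP2D6: 0.36 (unchanged)
Other: 0.22 (unchanged)
Relative clearance = 0.0168 + 0.36 + 0.22 = 0.5968.
New AUC = baseline ÷ relative clearance = 1870 / 0.5968 = 3.1 × 10³ μg·h/mL.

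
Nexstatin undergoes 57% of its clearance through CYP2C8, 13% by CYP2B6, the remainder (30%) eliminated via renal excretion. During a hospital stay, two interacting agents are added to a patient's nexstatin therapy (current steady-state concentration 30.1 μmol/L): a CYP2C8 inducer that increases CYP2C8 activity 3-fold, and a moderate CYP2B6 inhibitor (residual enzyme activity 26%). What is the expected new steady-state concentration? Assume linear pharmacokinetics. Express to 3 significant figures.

14.7 μmol/L

The CYP2C8 pathway (57% of clearance) rises to 3× activity: 0.57 × 3 = 1.71.
The CYP2B6 pathway (13% of clearance) is reduced to 0.26× activity: 0.13 × 0.26 = 0.0338.
The remaining 30% of clearance is unaffected.
New clearance relative to baseline: 1.71 + 0.0338 + 0.3 = 2.0438.
Steady-state concentration ∝ 1/CL: new value = 30.1 / 2.0438 = 14.7 μmol/L.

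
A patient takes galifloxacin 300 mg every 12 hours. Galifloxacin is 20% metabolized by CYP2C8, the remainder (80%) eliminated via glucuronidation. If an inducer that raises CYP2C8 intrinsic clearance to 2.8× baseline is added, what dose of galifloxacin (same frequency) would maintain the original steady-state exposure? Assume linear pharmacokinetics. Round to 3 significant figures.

408 mg

The CYP2C8 pathway (20% of clearance) increases to 2.8× activity: 0.2 × 2.8 = 0.56.
Non-CYP routes (80%) are unchanged.
Relative clearance = 0.56 + 0.8 = 1.36.
Css,avg = (dose rate)/CL, so holding Css fixed requires dose ∝ CL: 300 × 1.36 = 408 mg.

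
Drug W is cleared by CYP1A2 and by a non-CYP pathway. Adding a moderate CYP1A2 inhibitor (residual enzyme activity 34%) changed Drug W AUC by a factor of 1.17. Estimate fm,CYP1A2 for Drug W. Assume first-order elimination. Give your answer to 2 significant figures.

Let x = fm,CYP1A2. Because AUC ∝ 1/CL, relative clearance fell to 1/1.17 = 0.8547.
Setting x·0.34 + (1 − x) = 0.8547 and solving: x = (0.8547 − 1)/(0.34 − 1) = 0.22.

0.22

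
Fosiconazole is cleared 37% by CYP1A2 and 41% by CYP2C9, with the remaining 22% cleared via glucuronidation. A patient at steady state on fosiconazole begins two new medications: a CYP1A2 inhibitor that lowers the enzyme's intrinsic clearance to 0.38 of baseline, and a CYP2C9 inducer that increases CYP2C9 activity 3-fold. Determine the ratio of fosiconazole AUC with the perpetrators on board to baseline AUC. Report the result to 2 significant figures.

CYP1A2: 0.37 × 0.38 = 0.1406
CYP2C9: 0.41 × 3 = 1.23
Other: 0.22 (unchanged)
New clearance relative to baseline: 0.1406 + 1.23 + 0.22 = 1.5906.
Net AUC ratio = 1 / 1.5906 = 0.63.

0.63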